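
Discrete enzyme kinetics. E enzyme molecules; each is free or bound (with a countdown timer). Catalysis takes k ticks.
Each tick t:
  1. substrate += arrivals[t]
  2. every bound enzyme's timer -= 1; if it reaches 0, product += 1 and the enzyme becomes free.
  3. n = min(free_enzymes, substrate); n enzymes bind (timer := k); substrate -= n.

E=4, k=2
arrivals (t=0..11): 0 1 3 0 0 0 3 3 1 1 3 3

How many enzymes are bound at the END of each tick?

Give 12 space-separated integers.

t=0: arr=0 -> substrate=0 bound=0 product=0
t=1: arr=1 -> substrate=0 bound=1 product=0
t=2: arr=3 -> substrate=0 bound=4 product=0
t=3: arr=0 -> substrate=0 bound=3 product=1
t=4: arr=0 -> substrate=0 bound=0 product=4
t=5: arr=0 -> substrate=0 bound=0 product=4
t=6: arr=3 -> substrate=0 bound=3 product=4
t=7: arr=3 -> substrate=2 bound=4 product=4
t=8: arr=1 -> substrate=0 bound=4 product=7
t=9: arr=1 -> substrate=0 bound=4 product=8
t=10: arr=3 -> substrate=0 bound=4 product=11
t=11: arr=3 -> substrate=2 bound=4 product=12

Answer: 0 1 4 3 0 0 3 4 4 4 4 4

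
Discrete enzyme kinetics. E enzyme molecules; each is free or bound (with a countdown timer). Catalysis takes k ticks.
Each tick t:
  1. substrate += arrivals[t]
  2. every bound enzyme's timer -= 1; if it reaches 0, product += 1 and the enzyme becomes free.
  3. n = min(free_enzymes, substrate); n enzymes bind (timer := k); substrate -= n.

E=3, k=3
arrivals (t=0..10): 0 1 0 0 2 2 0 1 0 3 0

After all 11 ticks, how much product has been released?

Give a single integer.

Answer: 6

Derivation:
t=0: arr=0 -> substrate=0 bound=0 product=0
t=1: arr=1 -> substrate=0 bound=1 product=0
t=2: arr=0 -> substrate=0 bound=1 product=0
t=3: arr=0 -> substrate=0 bound=1 product=0
t=4: arr=2 -> substrate=0 bound=2 product=1
t=5: arr=2 -> substrate=1 bound=3 product=1
t=6: arr=0 -> substrate=1 bound=3 product=1
t=7: arr=1 -> substrate=0 bound=3 product=3
t=8: arr=0 -> substrate=0 bound=2 product=4
t=9: arr=3 -> substrate=2 bound=3 product=4
t=10: arr=0 -> substrate=0 bound=3 product=6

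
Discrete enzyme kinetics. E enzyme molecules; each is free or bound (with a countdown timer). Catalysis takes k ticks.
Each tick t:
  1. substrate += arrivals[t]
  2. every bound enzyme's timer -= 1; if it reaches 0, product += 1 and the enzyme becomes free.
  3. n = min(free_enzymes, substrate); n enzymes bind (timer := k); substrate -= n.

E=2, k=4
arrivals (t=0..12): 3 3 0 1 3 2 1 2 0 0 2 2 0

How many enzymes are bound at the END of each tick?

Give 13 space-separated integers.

Answer: 2 2 2 2 2 2 2 2 2 2 2 2 2

Derivation:
t=0: arr=3 -> substrate=1 bound=2 product=0
t=1: arr=3 -> substrate=4 bound=2 product=0
t=2: arr=0 -> substrate=4 bound=2 product=0
t=3: arr=1 -> substrate=5 bound=2 product=0
t=4: arr=3 -> substrate=6 bound=2 product=2
t=5: arr=2 -> substrate=8 bound=2 product=2
t=6: arr=1 -> substrate=9 bound=2 product=2
t=7: arr=2 -> substrate=11 bound=2 product=2
t=8: arr=0 -> substrate=9 bound=2 product=4
t=9: arr=0 -> substrate=9 bound=2 product=4
t=10: arr=2 -> substrate=11 bound=2 product=4
t=11: arr=2 -> substrate=13 bound=2 product=4
t=12: arr=0 -> substrate=11 bound=2 product=6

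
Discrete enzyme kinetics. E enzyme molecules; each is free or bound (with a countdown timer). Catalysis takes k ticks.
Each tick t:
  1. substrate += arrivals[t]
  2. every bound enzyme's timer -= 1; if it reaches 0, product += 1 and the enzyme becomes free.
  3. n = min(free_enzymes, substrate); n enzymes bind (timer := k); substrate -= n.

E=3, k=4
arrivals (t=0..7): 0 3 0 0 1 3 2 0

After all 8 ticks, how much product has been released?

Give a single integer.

Answer: 3

Derivation:
t=0: arr=0 -> substrate=0 bound=0 product=0
t=1: arr=3 -> substrate=0 bound=3 product=0
t=2: arr=0 -> substrate=0 bound=3 product=0
t=3: arr=0 -> substrate=0 bound=3 product=0
t=4: arr=1 -> substrate=1 bound=3 product=0
t=5: arr=3 -> substrate=1 bound=3 product=3
t=6: arr=2 -> substrate=3 bound=3 product=3
t=7: arr=0 -> substrate=3 bound=3 product=3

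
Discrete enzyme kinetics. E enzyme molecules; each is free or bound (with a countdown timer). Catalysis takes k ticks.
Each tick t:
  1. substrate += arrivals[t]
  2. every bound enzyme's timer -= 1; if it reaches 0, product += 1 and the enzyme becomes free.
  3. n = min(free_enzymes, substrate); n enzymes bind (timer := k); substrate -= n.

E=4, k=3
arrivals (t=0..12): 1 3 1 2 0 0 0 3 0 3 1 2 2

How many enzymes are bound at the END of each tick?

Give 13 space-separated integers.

t=0: arr=1 -> substrate=0 bound=1 product=0
t=1: arr=3 -> substrate=0 bound=4 product=0
t=2: arr=1 -> substrate=1 bound=4 product=0
t=3: arr=2 -> substrate=2 bound=4 product=1
t=4: arr=0 -> substrate=0 bound=3 product=4
t=5: arr=0 -> substrate=0 bound=3 product=4
t=6: arr=0 -> substrate=0 bound=2 product=5
t=7: arr=3 -> substrate=0 bound=3 product=7
t=8: arr=0 -> substrate=0 bound=3 product=7
t=9: arr=3 -> substrate=2 bound=4 product=7
t=10: arr=1 -> substrate=0 bound=4 product=10
t=11: arr=2 -> substrate=2 bound=4 product=10
t=12: arr=2 -> substrate=3 bound=4 product=11

Answer: 1 4 4 4 3 3 2 3 3 4 4 4 4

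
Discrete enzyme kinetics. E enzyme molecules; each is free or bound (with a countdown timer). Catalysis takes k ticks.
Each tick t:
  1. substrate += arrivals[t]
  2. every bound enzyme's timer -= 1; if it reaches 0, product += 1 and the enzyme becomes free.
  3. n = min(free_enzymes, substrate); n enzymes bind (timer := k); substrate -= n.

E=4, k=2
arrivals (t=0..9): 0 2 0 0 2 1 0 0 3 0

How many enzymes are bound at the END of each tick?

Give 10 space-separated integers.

t=0: arr=0 -> substrate=0 bound=0 product=0
t=1: arr=2 -> substrate=0 bound=2 product=0
t=2: arr=0 -> substrate=0 bound=2 product=0
t=3: arr=0 -> substrate=0 bound=0 product=2
t=4: arr=2 -> substrate=0 bound=2 product=2
t=5: arr=1 -> substrate=0 bound=3 product=2
t=6: arr=0 -> substrate=0 bound=1 product=4
t=7: arr=0 -> substrate=0 bound=0 product=5
t=8: arr=3 -> substrate=0 bound=3 product=5
t=9: arr=0 -> substrate=0 bound=3 product=5

Answer: 0 2 2 0 2 3 1 0 3 3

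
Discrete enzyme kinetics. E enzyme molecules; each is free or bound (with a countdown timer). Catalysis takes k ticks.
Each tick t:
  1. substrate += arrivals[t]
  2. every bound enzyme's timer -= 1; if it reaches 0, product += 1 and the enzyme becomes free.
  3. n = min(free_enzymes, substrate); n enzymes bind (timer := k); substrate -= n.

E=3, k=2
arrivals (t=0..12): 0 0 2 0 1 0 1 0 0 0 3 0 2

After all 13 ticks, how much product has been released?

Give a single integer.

Answer: 7

Derivation:
t=0: arr=0 -> substrate=0 bound=0 product=0
t=1: arr=0 -> substrate=0 bound=0 product=0
t=2: arr=2 -> substrate=0 bound=2 product=0
t=3: arr=0 -> substrate=0 bound=2 product=0
t=4: arr=1 -> substrate=0 bound=1 product=2
t=5: arr=0 -> substrate=0 bound=1 product=2
t=6: arr=1 -> substrate=0 bound=1 product=3
t=7: arr=0 -> substrate=0 bound=1 product=3
t=8: arr=0 -> substrate=0 bound=0 product=4
t=9: arr=0 -> substrate=0 bound=0 product=4
t=10: arr=3 -> substrate=0 bound=3 product=4
t=11: arr=0 -> substrate=0 bound=3 product=4
t=12: arr=2 -> substrate=0 bound=2 product=7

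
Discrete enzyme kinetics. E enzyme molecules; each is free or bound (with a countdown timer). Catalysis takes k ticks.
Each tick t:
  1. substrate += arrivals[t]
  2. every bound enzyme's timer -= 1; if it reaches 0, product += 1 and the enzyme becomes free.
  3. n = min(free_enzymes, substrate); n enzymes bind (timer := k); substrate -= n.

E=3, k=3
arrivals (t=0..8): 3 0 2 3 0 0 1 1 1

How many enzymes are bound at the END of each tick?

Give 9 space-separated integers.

Answer: 3 3 3 3 3 3 3 3 3

Derivation:
t=0: arr=3 -> substrate=0 bound=3 product=0
t=1: arr=0 -> substrate=0 bound=3 product=0
t=2: arr=2 -> substrate=2 bound=3 product=0
t=3: arr=3 -> substrate=2 bound=3 product=3
t=4: arr=0 -> substrate=2 bound=3 product=3
t=5: arr=0 -> substrate=2 bound=3 product=3
t=6: arr=1 -> substrate=0 bound=3 product=6
t=7: arr=1 -> substrate=1 bound=3 product=6
t=8: arr=1 -> substrate=2 bound=3 product=6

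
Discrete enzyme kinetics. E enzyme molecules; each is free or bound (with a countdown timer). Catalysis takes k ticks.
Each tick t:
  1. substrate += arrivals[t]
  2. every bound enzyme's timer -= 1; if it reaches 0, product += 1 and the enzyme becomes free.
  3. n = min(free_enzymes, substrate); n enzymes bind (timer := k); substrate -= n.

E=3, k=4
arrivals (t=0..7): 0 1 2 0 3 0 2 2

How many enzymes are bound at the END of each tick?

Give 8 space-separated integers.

Answer: 0 1 3 3 3 3 3 3

Derivation:
t=0: arr=0 -> substrate=0 bound=0 product=0
t=1: arr=1 -> substrate=0 bound=1 product=0
t=2: arr=2 -> substrate=0 bound=3 product=0
t=3: arr=0 -> substrate=0 bound=3 product=0
t=4: arr=3 -> substrate=3 bound=3 product=0
t=5: arr=0 -> substrate=2 bound=3 product=1
t=6: arr=2 -> substrate=2 bound=3 product=3
t=7: arr=2 -> substrate=4 bound=3 product=3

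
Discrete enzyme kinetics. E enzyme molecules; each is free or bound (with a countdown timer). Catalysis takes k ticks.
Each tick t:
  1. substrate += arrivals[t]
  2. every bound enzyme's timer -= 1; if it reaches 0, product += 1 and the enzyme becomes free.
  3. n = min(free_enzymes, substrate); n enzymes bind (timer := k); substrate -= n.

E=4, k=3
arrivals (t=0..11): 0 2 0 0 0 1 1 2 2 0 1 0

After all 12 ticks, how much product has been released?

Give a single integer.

Answer: 7

Derivation:
t=0: arr=0 -> substrate=0 bound=0 product=0
t=1: arr=2 -> substrate=0 bound=2 product=0
t=2: arr=0 -> substrate=0 bound=2 product=0
t=3: arr=0 -> substrate=0 bound=2 product=0
t=4: arr=0 -> substrate=0 bound=0 product=2
t=5: arr=1 -> substrate=0 bound=1 product=2
t=6: arr=1 -> substrate=0 bound=2 product=2
t=7: arr=2 -> substrate=0 bound=4 product=2
t=8: arr=2 -> substrate=1 bound=4 product=3
t=9: arr=0 -> substrate=0 bound=4 product=4
t=10: arr=1 -> substrate=0 bound=3 product=6
t=11: arr=0 -> substrate=0 bound=2 product=7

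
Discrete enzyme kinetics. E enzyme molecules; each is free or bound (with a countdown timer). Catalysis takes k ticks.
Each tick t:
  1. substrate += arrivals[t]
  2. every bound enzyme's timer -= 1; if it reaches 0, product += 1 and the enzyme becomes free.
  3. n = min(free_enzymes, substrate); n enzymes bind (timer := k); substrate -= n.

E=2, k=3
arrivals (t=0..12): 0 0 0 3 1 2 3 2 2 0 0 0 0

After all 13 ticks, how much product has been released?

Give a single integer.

Answer: 6

Derivation:
t=0: arr=0 -> substrate=0 bound=0 product=0
t=1: arr=0 -> substrate=0 bound=0 product=0
t=2: arr=0 -> substrate=0 bound=0 product=0
t=3: arr=3 -> substrate=1 bound=2 product=0
t=4: arr=1 -> substrate=2 bound=2 product=0
t=5: arr=2 -> substrate=4 bound=2 product=0
t=6: arr=3 -> substrate=5 bound=2 product=2
t=7: arr=2 -> substrate=7 bound=2 product=2
t=8: arr=2 -> substrate=9 bound=2 product=2
t=9: arr=0 -> substrate=7 bound=2 product=4
t=10: arr=0 -> substrate=7 bound=2 product=4
t=11: arr=0 -> substrate=7 bound=2 product=4
t=12: arr=0 -> substrate=5 bound=2 product=6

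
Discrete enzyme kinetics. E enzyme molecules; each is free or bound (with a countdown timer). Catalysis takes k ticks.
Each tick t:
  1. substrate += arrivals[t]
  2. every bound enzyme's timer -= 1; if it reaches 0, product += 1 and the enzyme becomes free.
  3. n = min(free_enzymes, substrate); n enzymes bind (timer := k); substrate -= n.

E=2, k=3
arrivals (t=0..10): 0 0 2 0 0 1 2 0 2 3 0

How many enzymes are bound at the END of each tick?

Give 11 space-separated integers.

Answer: 0 0 2 2 2 1 2 2 2 2 2

Derivation:
t=0: arr=0 -> substrate=0 bound=0 product=0
t=1: arr=0 -> substrate=0 bound=0 product=0
t=2: arr=2 -> substrate=0 bound=2 product=0
t=3: arr=0 -> substrate=0 bound=2 product=0
t=4: arr=0 -> substrate=0 bound=2 product=0
t=5: arr=1 -> substrate=0 bound=1 product=2
t=6: arr=2 -> substrate=1 bound=2 product=2
t=7: arr=0 -> substrate=1 bound=2 product=2
t=8: arr=2 -> substrate=2 bound=2 product=3
t=9: arr=3 -> substrate=4 bound=2 product=4
t=10: arr=0 -> substrate=4 bound=2 product=4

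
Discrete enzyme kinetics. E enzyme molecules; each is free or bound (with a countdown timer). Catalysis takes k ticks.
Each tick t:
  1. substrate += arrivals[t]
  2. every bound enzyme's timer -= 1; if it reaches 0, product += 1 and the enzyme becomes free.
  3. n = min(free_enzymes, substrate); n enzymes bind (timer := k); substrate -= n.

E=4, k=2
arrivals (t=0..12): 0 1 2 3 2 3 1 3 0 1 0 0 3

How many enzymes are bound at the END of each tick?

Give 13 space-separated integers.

t=0: arr=0 -> substrate=0 bound=0 product=0
t=1: arr=1 -> substrate=0 bound=1 product=0
t=2: arr=2 -> substrate=0 bound=3 product=0
t=3: arr=3 -> substrate=1 bound=4 product=1
t=4: arr=2 -> substrate=1 bound=4 product=3
t=5: arr=3 -> substrate=2 bound=4 product=5
t=6: arr=1 -> substrate=1 bound=4 product=7
t=7: arr=3 -> substrate=2 bound=4 product=9
t=8: arr=0 -> substrate=0 bound=4 product=11
t=9: arr=1 -> substrate=0 bound=3 product=13
t=10: arr=0 -> substrate=0 bound=1 product=15
t=11: arr=0 -> substrate=0 bound=0 product=16
t=12: arr=3 -> substrate=0 bound=3 product=16

Answer: 0 1 3 4 4 4 4 4 4 3 1 0 3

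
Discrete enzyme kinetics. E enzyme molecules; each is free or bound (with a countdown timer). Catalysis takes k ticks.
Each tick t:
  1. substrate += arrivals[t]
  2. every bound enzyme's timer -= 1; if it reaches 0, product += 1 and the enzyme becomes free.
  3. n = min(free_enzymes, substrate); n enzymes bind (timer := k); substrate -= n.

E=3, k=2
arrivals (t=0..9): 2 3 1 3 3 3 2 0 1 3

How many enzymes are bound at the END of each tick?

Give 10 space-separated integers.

Answer: 2 3 3 3 3 3 3 3 3 3

Derivation:
t=0: arr=2 -> substrate=0 bound=2 product=0
t=1: arr=3 -> substrate=2 bound=3 product=0
t=2: arr=1 -> substrate=1 bound=3 product=2
t=3: arr=3 -> substrate=3 bound=3 product=3
t=4: arr=3 -> substrate=4 bound=3 product=5
t=5: arr=3 -> substrate=6 bound=3 product=6
t=6: arr=2 -> substrate=6 bound=3 product=8
t=7: arr=0 -> substrate=5 bound=3 product=9
t=8: arr=1 -> substrate=4 bound=3 product=11
t=9: arr=3 -> substrate=6 bound=3 product=12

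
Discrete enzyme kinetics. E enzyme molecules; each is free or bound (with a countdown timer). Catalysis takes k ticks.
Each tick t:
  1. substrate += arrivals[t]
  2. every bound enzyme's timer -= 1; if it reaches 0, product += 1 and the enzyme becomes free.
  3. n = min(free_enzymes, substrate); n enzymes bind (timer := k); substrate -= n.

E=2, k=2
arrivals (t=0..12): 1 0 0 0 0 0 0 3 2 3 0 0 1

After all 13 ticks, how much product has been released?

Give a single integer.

Answer: 5

Derivation:
t=0: arr=1 -> substrate=0 bound=1 product=0
t=1: arr=0 -> substrate=0 bound=1 product=0
t=2: arr=0 -> substrate=0 bound=0 product=1
t=3: arr=0 -> substrate=0 bound=0 product=1
t=4: arr=0 -> substrate=0 bound=0 product=1
t=5: arr=0 -> substrate=0 bound=0 product=1
t=6: arr=0 -> substrate=0 bound=0 product=1
t=7: arr=3 -> substrate=1 bound=2 product=1
t=8: arr=2 -> substrate=3 bound=2 product=1
t=9: arr=3 -> substrate=4 bound=2 product=3
t=10: arr=0 -> substrate=4 bound=2 product=3
t=11: arr=0 -> substrate=2 bound=2 product=5
t=12: arr=1 -> substrate=3 bound=2 product=5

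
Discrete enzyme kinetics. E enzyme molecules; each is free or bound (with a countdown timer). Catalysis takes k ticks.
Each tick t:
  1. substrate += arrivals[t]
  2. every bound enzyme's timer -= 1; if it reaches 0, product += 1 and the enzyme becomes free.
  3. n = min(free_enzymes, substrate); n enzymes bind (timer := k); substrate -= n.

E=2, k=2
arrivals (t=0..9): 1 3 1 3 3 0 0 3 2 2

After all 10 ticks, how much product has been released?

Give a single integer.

Answer: 8

Derivation:
t=0: arr=1 -> substrate=0 bound=1 product=0
t=1: arr=3 -> substrate=2 bound=2 product=0
t=2: arr=1 -> substrate=2 bound=2 product=1
t=3: arr=3 -> substrate=4 bound=2 product=2
t=4: arr=3 -> substrate=6 bound=2 product=3
t=5: arr=0 -> substrate=5 bound=2 product=4
t=6: arr=0 -> substrate=4 bound=2 product=5
t=7: arr=3 -> substrate=6 bound=2 product=6
t=8: arr=2 -> substrate=7 bound=2 product=7
t=9: arr=2 -> substrate=8 bound=2 product=8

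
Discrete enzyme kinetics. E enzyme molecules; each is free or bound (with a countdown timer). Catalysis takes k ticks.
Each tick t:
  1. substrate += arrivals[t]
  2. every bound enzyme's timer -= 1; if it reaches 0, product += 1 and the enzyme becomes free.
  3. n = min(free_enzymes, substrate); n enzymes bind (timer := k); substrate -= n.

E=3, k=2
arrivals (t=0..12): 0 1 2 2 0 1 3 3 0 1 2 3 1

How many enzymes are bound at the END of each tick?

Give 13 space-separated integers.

Answer: 0 1 3 3 2 2 3 3 3 3 3 3 3

Derivation:
t=0: arr=0 -> substrate=0 bound=0 product=0
t=1: arr=1 -> substrate=0 bound=1 product=0
t=2: arr=2 -> substrate=0 bound=3 product=0
t=3: arr=2 -> substrate=1 bound=3 product=1
t=4: arr=0 -> substrate=0 bound=2 product=3
t=5: arr=1 -> substrate=0 bound=2 product=4
t=6: arr=3 -> substrate=1 bound=3 product=5
t=7: arr=3 -> substrate=3 bound=3 product=6
t=8: arr=0 -> substrate=1 bound=3 product=8
t=9: arr=1 -> substrate=1 bound=3 product=9
t=10: arr=2 -> substrate=1 bound=3 product=11
t=11: arr=3 -> substrate=3 bound=3 product=12
t=12: arr=1 -> substrate=2 bound=3 product=14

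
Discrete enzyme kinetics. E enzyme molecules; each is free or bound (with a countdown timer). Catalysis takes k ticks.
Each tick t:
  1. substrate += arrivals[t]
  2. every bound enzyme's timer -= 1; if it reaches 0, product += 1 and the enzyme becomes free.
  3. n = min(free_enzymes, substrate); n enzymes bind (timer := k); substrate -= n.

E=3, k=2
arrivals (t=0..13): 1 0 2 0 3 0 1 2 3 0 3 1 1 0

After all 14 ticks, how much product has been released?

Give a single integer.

t=0: arr=1 -> substrate=0 bound=1 product=0
t=1: arr=0 -> substrate=0 bound=1 product=0
t=2: arr=2 -> substrate=0 bound=2 product=1
t=3: arr=0 -> substrate=0 bound=2 product=1
t=4: arr=3 -> substrate=0 bound=3 product=3
t=5: arr=0 -> substrate=0 bound=3 product=3
t=6: arr=1 -> substrate=0 bound=1 product=6
t=7: arr=2 -> substrate=0 bound=3 product=6
t=8: arr=3 -> substrate=2 bound=3 product=7
t=9: arr=0 -> substrate=0 bound=3 product=9
t=10: arr=3 -> substrate=2 bound=3 product=10
t=11: arr=1 -> substrate=1 bound=3 product=12
t=12: arr=1 -> substrate=1 bound=3 product=13
t=13: arr=0 -> substrate=0 bound=2 product=15

Answer: 15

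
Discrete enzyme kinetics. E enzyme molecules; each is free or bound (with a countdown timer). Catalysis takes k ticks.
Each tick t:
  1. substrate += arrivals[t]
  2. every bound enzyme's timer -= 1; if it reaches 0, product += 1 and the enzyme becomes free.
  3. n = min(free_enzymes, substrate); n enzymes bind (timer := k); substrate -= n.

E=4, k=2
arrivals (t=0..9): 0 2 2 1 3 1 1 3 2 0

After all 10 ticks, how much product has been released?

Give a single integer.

t=0: arr=0 -> substrate=0 bound=0 product=0
t=1: arr=2 -> substrate=0 bound=2 product=0
t=2: arr=2 -> substrate=0 bound=4 product=0
t=3: arr=1 -> substrate=0 bound=3 product=2
t=4: arr=3 -> substrate=0 bound=4 product=4
t=5: arr=1 -> substrate=0 bound=4 product=5
t=6: arr=1 -> substrate=0 bound=2 product=8
t=7: arr=3 -> substrate=0 bound=4 product=9
t=8: arr=2 -> substrate=1 bound=4 product=10
t=9: arr=0 -> substrate=0 bound=2 product=13

Answer: 13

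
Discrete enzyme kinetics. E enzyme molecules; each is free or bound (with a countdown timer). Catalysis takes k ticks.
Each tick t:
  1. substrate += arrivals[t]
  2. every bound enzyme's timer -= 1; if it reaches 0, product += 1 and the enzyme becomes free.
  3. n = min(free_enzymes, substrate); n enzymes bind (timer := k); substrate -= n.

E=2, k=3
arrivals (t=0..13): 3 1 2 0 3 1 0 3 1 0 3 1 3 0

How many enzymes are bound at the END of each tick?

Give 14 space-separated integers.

t=0: arr=3 -> substrate=1 bound=2 product=0
t=1: arr=1 -> substrate=2 bound=2 product=0
t=2: arr=2 -> substrate=4 bound=2 product=0
t=3: arr=0 -> substrate=2 bound=2 product=2
t=4: arr=3 -> substrate=5 bound=2 product=2
t=5: arr=1 -> substrate=6 bound=2 product=2
t=6: arr=0 -> substrate=4 bound=2 product=4
t=7: arr=3 -> substrate=7 bound=2 product=4
t=8: arr=1 -> substrate=8 bound=2 product=4
t=9: arr=0 -> substrate=6 bound=2 product=6
t=10: arr=3 -> substrate=9 bound=2 product=6
t=11: arr=1 -> substrate=10 bound=2 product=6
t=12: arr=3 -> substrate=11 bound=2 product=8
t=13: arr=0 -> substrate=11 bound=2 product=8

Answer: 2 2 2 2 2 2 2 2 2 2 2 2 2 2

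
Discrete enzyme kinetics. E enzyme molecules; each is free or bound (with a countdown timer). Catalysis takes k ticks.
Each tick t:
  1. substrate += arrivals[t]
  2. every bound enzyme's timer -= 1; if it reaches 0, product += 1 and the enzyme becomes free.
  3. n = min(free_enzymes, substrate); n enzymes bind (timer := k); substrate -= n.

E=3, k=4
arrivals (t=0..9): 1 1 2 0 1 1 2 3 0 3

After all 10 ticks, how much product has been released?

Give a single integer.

Answer: 5

Derivation:
t=0: arr=1 -> substrate=0 bound=1 product=0
t=1: arr=1 -> substrate=0 bound=2 product=0
t=2: arr=2 -> substrate=1 bound=3 product=0
t=3: arr=0 -> substrate=1 bound=3 product=0
t=4: arr=1 -> substrate=1 bound=3 product=1
t=5: arr=1 -> substrate=1 bound=3 product=2
t=6: arr=2 -> substrate=2 bound=3 product=3
t=7: arr=3 -> substrate=5 bound=3 product=3
t=8: arr=0 -> substrate=4 bound=3 product=4
t=9: arr=3 -> substrate=6 bound=3 product=5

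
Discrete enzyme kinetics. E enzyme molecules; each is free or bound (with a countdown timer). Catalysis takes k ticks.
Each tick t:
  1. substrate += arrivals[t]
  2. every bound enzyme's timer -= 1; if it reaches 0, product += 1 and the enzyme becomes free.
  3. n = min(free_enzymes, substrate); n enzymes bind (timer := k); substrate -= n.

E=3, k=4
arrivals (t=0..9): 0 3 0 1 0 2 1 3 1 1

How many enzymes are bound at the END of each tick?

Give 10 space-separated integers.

t=0: arr=0 -> substrate=0 bound=0 product=0
t=1: arr=3 -> substrate=0 bound=3 product=0
t=2: arr=0 -> substrate=0 bound=3 product=0
t=3: arr=1 -> substrate=1 bound=3 product=0
t=4: arr=0 -> substrate=1 bound=3 product=0
t=5: arr=2 -> substrate=0 bound=3 product=3
t=6: arr=1 -> substrate=1 bound=3 product=3
t=7: arr=3 -> substrate=4 bound=3 product=3
t=8: arr=1 -> substrate=5 bound=3 product=3
t=9: arr=1 -> substrate=3 bound=3 product=6

Answer: 0 3 3 3 3 3 3 3 3 3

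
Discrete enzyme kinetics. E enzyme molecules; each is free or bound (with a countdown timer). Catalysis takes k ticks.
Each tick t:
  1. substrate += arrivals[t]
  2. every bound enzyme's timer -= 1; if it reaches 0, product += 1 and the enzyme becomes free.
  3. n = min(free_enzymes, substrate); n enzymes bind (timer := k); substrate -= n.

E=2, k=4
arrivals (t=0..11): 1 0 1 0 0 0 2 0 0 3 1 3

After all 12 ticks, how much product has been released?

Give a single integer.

Answer: 4

Derivation:
t=0: arr=1 -> substrate=0 bound=1 product=0
t=1: arr=0 -> substrate=0 bound=1 product=0
t=2: arr=1 -> substrate=0 bound=2 product=0
t=3: arr=0 -> substrate=0 bound=2 product=0
t=4: arr=0 -> substrate=0 bound=1 product=1
t=5: arr=0 -> substrate=0 bound=1 product=1
t=6: arr=2 -> substrate=0 bound=2 product=2
t=7: arr=0 -> substrate=0 bound=2 product=2
t=8: arr=0 -> substrate=0 bound=2 product=2
t=9: arr=3 -> substrate=3 bound=2 product=2
t=10: arr=1 -> substrate=2 bound=2 product=4
t=11: arr=3 -> substrate=5 bound=2 product=4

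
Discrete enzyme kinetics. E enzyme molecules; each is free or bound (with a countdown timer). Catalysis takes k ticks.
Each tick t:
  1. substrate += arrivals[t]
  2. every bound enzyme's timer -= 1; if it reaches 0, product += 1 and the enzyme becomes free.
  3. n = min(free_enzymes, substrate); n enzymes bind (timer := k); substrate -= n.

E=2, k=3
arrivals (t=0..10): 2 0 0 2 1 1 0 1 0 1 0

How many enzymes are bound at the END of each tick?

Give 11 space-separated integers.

t=0: arr=2 -> substrate=0 bound=2 product=0
t=1: arr=0 -> substrate=0 bound=2 product=0
t=2: arr=0 -> substrate=0 bound=2 product=0
t=3: arr=2 -> substrate=0 bound=2 product=2
t=4: arr=1 -> substrate=1 bound=2 product=2
t=5: arr=1 -> substrate=2 bound=2 product=2
t=6: arr=0 -> substrate=0 bound=2 product=4
t=7: arr=1 -> substrate=1 bound=2 product=4
t=8: arr=0 -> substrate=1 bound=2 product=4
t=9: arr=1 -> substrate=0 bound=2 product=6
t=10: arr=0 -> substrate=0 bound=2 product=6

Answer: 2 2 2 2 2 2 2 2 2 2 2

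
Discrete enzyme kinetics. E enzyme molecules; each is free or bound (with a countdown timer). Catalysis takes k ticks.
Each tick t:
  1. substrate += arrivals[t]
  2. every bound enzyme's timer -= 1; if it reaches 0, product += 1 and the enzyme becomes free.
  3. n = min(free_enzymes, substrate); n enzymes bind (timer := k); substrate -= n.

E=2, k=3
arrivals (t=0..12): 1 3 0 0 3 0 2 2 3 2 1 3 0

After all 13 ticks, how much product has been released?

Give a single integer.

t=0: arr=1 -> substrate=0 bound=1 product=0
t=1: arr=3 -> substrate=2 bound=2 product=0
t=2: arr=0 -> substrate=2 bound=2 product=0
t=3: arr=0 -> substrate=1 bound=2 product=1
t=4: arr=3 -> substrate=3 bound=2 product=2
t=5: arr=0 -> substrate=3 bound=2 product=2
t=6: arr=2 -> substrate=4 bound=2 product=3
t=7: arr=2 -> substrate=5 bound=2 product=4
t=8: arr=3 -> substrate=8 bound=2 product=4
t=9: arr=2 -> substrate=9 bound=2 product=5
t=10: arr=1 -> substrate=9 bound=2 product=6
t=11: arr=3 -> substrate=12 bound=2 product=6
t=12: arr=0 -> substrate=11 bound=2 product=7

Answer: 7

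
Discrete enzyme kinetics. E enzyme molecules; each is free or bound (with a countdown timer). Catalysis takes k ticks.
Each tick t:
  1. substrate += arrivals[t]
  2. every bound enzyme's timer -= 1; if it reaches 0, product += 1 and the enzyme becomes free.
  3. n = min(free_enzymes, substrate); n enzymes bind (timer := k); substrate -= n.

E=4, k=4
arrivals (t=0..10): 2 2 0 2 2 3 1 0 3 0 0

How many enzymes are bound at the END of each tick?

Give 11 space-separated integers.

t=0: arr=2 -> substrate=0 bound=2 product=0
t=1: arr=2 -> substrate=0 bound=4 product=0
t=2: arr=0 -> substrate=0 bound=4 product=0
t=3: arr=2 -> substrate=2 bound=4 product=0
t=4: arr=2 -> substrate=2 bound=4 product=2
t=5: arr=3 -> substrate=3 bound=4 product=4
t=6: arr=1 -> substrate=4 bound=4 product=4
t=7: arr=0 -> substrate=4 bound=4 product=4
t=8: arr=3 -> substrate=5 bound=4 product=6
t=9: arr=0 -> substrate=3 bound=4 product=8
t=10: arr=0 -> substrate=3 bound=4 product=8

Answer: 2 4 4 4 4 4 4 4 4 4 4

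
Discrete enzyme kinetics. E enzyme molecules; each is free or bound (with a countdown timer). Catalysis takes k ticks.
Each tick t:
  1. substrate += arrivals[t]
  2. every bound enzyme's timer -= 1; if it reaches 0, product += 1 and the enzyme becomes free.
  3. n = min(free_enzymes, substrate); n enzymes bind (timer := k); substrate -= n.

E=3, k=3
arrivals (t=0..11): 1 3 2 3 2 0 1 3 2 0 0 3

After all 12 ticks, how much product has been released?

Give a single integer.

t=0: arr=1 -> substrate=0 bound=1 product=0
t=1: arr=3 -> substrate=1 bound=3 product=0
t=2: arr=2 -> substrate=3 bound=3 product=0
t=3: arr=3 -> substrate=5 bound=3 product=1
t=4: arr=2 -> substrate=5 bound=3 product=3
t=5: arr=0 -> substrate=5 bound=3 product=3
t=6: arr=1 -> substrate=5 bound=3 product=4
t=7: arr=3 -> substrate=6 bound=3 product=6
t=8: arr=2 -> substrate=8 bound=3 product=6
t=9: arr=0 -> substrate=7 bound=3 product=7
t=10: arr=0 -> substrate=5 bound=3 product=9
t=11: arr=3 -> substrate=8 bound=3 product=9

Answer: 9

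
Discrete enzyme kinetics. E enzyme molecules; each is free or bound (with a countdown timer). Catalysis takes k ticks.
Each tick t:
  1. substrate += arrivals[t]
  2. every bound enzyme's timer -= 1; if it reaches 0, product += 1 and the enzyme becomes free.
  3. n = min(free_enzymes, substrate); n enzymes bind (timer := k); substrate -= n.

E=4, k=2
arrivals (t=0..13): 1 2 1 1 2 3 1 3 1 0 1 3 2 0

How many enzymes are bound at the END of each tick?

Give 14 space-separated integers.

t=0: arr=1 -> substrate=0 bound=1 product=0
t=1: arr=2 -> substrate=0 bound=3 product=0
t=2: arr=1 -> substrate=0 bound=3 product=1
t=3: arr=1 -> substrate=0 bound=2 product=3
t=4: arr=2 -> substrate=0 bound=3 product=4
t=5: arr=3 -> substrate=1 bound=4 product=5
t=6: arr=1 -> substrate=0 bound=4 product=7
t=7: arr=3 -> substrate=1 bound=4 product=9
t=8: arr=1 -> substrate=0 bound=4 product=11
t=9: arr=0 -> substrate=0 bound=2 product=13
t=10: arr=1 -> substrate=0 bound=1 product=15
t=11: arr=3 -> substrate=0 bound=4 product=15
t=12: arr=2 -> substrate=1 bound=4 product=16
t=13: arr=0 -> substrate=0 bound=2 product=19

Answer: 1 3 3 2 3 4 4 4 4 2 1 4 4 2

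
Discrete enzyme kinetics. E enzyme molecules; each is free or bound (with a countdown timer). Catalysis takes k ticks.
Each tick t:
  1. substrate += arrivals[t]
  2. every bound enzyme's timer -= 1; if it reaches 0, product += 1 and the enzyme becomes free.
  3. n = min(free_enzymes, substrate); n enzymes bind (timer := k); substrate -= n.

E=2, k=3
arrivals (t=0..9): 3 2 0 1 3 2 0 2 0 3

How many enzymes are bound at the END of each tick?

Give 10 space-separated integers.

t=0: arr=3 -> substrate=1 bound=2 product=0
t=1: arr=2 -> substrate=3 bound=2 product=0
t=2: arr=0 -> substrate=3 bound=2 product=0
t=3: arr=1 -> substrate=2 bound=2 product=2
t=4: arr=3 -> substrate=5 bound=2 product=2
t=5: arr=2 -> substrate=7 bound=2 product=2
t=6: arr=0 -> substrate=5 bound=2 product=4
t=7: arr=2 -> substrate=7 bound=2 product=4
t=8: arr=0 -> substrate=7 bound=2 product=4
t=9: arr=3 -> substrate=8 bound=2 product=6

Answer: 2 2 2 2 2 2 2 2 2 2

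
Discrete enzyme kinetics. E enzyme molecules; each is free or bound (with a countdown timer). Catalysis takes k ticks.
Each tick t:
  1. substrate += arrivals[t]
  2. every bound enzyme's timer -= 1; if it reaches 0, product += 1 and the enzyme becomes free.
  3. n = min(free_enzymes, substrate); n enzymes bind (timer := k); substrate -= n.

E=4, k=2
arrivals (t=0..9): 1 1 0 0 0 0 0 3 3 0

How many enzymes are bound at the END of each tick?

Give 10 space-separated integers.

t=0: arr=1 -> substrate=0 bound=1 product=0
t=1: arr=1 -> substrate=0 bound=2 product=0
t=2: arr=0 -> substrate=0 bound=1 product=1
t=3: arr=0 -> substrate=0 bound=0 product=2
t=4: arr=0 -> substrate=0 bound=0 product=2
t=5: arr=0 -> substrate=0 bound=0 product=2
t=6: arr=0 -> substrate=0 bound=0 product=2
t=7: arr=3 -> substrate=0 bound=3 product=2
t=8: arr=3 -> substrate=2 bound=4 product=2
t=9: arr=0 -> substrate=0 bound=3 product=5

Answer: 1 2 1 0 0 0 0 3 4 3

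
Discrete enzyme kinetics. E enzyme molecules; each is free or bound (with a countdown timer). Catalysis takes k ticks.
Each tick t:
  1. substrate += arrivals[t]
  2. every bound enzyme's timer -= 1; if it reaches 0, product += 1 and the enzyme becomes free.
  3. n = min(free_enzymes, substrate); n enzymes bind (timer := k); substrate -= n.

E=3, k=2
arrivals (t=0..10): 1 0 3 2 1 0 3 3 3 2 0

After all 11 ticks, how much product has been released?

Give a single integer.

Answer: 13

Derivation:
t=0: arr=1 -> substrate=0 bound=1 product=0
t=1: arr=0 -> substrate=0 bound=1 product=0
t=2: arr=3 -> substrate=0 bound=3 product=1
t=3: arr=2 -> substrate=2 bound=3 product=1
t=4: arr=1 -> substrate=0 bound=3 product=4
t=5: arr=0 -> substrate=0 bound=3 product=4
t=6: arr=3 -> substrate=0 bound=3 product=7
t=7: arr=3 -> substrate=3 bound=3 product=7
t=8: arr=3 -> substrate=3 bound=3 product=10
t=9: arr=2 -> substrate=5 bound=3 product=10
t=10: arr=0 -> substrate=2 bound=3 product=13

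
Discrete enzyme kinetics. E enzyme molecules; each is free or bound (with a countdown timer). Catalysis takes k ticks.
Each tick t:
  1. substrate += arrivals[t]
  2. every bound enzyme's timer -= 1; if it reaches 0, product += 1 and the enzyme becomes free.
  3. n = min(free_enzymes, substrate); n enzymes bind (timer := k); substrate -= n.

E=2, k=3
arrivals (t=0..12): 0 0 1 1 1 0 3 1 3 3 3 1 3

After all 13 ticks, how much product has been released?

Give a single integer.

t=0: arr=0 -> substrate=0 bound=0 product=0
t=1: arr=0 -> substrate=0 bound=0 product=0
t=2: arr=1 -> substrate=0 bound=1 product=0
t=3: arr=1 -> substrate=0 bound=2 product=0
t=4: arr=1 -> substrate=1 bound=2 product=0
t=5: arr=0 -> substrate=0 bound=2 product=1
t=6: arr=3 -> substrate=2 bound=2 product=2
t=7: arr=1 -> substrate=3 bound=2 product=2
t=8: arr=3 -> substrate=5 bound=2 product=3
t=9: arr=3 -> substrate=7 bound=2 product=4
t=10: arr=3 -> substrate=10 bound=2 product=4
t=11: arr=1 -> substrate=10 bound=2 product=5
t=12: arr=3 -> substrate=12 bound=2 product=6

Answer: 6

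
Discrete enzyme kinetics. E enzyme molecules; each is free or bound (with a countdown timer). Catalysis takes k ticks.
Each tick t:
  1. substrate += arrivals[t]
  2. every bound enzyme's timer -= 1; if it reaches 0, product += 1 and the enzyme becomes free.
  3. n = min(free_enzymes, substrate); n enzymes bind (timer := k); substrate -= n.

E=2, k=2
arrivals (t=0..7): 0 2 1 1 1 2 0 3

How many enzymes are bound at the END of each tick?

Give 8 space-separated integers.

t=0: arr=0 -> substrate=0 bound=0 product=0
t=1: arr=2 -> substrate=0 bound=2 product=0
t=2: arr=1 -> substrate=1 bound=2 product=0
t=3: arr=1 -> substrate=0 bound=2 product=2
t=4: arr=1 -> substrate=1 bound=2 product=2
t=5: arr=2 -> substrate=1 bound=2 product=4
t=6: arr=0 -> substrate=1 bound=2 product=4
t=7: arr=3 -> substrate=2 bound=2 product=6

Answer: 0 2 2 2 2 2 2 2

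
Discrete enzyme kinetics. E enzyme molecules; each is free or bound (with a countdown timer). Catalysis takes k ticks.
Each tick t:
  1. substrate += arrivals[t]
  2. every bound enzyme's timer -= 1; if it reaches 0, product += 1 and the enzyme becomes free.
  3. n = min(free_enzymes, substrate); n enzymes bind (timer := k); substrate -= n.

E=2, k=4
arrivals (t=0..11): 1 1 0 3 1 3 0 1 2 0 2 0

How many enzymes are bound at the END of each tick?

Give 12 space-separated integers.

t=0: arr=1 -> substrate=0 bound=1 product=0
t=1: arr=1 -> substrate=0 bound=2 product=0
t=2: arr=0 -> substrate=0 bound=2 product=0
t=3: arr=3 -> substrate=3 bound=2 product=0
t=4: arr=1 -> substrate=3 bound=2 product=1
t=5: arr=3 -> substrate=5 bound=2 product=2
t=6: arr=0 -> substrate=5 bound=2 product=2
t=7: arr=1 -> substrate=6 bound=2 product=2
t=8: arr=2 -> substrate=7 bound=2 product=3
t=9: arr=0 -> substrate=6 bound=2 product=4
t=10: arr=2 -> substrate=8 bound=2 product=4
t=11: arr=0 -> substrate=8 bound=2 product=4

Answer: 1 2 2 2 2 2 2 2 2 2 2 2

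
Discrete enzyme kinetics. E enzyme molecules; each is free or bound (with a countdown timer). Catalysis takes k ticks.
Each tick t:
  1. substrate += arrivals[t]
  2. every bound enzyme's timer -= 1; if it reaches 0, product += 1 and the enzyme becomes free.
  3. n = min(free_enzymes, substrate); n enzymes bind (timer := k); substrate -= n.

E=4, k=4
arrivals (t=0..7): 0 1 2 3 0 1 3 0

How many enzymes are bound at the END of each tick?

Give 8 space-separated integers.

Answer: 0 1 3 4 4 4 4 4

Derivation:
t=0: arr=0 -> substrate=0 bound=0 product=0
t=1: arr=1 -> substrate=0 bound=1 product=0
t=2: arr=2 -> substrate=0 bound=3 product=0
t=3: arr=3 -> substrate=2 bound=4 product=0
t=4: arr=0 -> substrate=2 bound=4 product=0
t=5: arr=1 -> substrate=2 bound=4 product=1
t=6: arr=3 -> substrate=3 bound=4 product=3
t=7: arr=0 -> substrate=2 bound=4 product=4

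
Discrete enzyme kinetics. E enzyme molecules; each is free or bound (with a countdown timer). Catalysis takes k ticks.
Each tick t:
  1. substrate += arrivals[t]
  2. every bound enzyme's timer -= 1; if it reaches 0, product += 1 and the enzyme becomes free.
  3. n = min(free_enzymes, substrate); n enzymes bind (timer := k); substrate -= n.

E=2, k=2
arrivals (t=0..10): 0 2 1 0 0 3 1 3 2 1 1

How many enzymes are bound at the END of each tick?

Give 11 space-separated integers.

t=0: arr=0 -> substrate=0 bound=0 product=0
t=1: arr=2 -> substrate=0 bound=2 product=0
t=2: arr=1 -> substrate=1 bound=2 product=0
t=3: arr=0 -> substrate=0 bound=1 product=2
t=4: arr=0 -> substrate=0 bound=1 product=2
t=5: arr=3 -> substrate=1 bound=2 product=3
t=6: arr=1 -> substrate=2 bound=2 product=3
t=7: arr=3 -> substrate=3 bound=2 product=5
t=8: arr=2 -> substrate=5 bound=2 product=5
t=9: arr=1 -> substrate=4 bound=2 product=7
t=10: arr=1 -> substrate=5 bound=2 product=7

Answer: 0 2 2 1 1 2 2 2 2 2 2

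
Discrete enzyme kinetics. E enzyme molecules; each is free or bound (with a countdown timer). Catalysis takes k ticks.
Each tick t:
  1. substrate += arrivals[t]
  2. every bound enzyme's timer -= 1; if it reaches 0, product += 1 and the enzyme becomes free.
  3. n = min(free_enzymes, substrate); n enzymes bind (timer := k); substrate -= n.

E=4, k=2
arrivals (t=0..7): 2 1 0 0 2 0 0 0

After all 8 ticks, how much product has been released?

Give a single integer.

Answer: 5

Derivation:
t=0: arr=2 -> substrate=0 bound=2 product=0
t=1: arr=1 -> substrate=0 bound=3 product=0
t=2: arr=0 -> substrate=0 bound=1 product=2
t=3: arr=0 -> substrate=0 bound=0 product=3
t=4: arr=2 -> substrate=0 bound=2 product=3
t=5: arr=0 -> substrate=0 bound=2 product=3
t=6: arr=0 -> substrate=0 bound=0 product=5
t=7: arr=0 -> substrate=0 bound=0 product=5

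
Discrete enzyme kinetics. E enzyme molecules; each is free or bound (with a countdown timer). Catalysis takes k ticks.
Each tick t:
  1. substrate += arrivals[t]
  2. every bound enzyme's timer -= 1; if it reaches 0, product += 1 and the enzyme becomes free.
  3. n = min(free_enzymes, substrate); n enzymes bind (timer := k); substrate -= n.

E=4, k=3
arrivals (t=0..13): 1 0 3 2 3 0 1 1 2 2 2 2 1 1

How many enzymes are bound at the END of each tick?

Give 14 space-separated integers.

Answer: 1 1 4 4 4 4 4 4 4 4 4 4 4 4

Derivation:
t=0: arr=1 -> substrate=0 bound=1 product=0
t=1: arr=0 -> substrate=0 bound=1 product=0
t=2: arr=3 -> substrate=0 bound=4 product=0
t=3: arr=2 -> substrate=1 bound=4 product=1
t=4: arr=3 -> substrate=4 bound=4 product=1
t=5: arr=0 -> substrate=1 bound=4 product=4
t=6: arr=1 -> substrate=1 bound=4 product=5
t=7: arr=1 -> substrate=2 bound=4 product=5
t=8: arr=2 -> substrate=1 bound=4 product=8
t=9: arr=2 -> substrate=2 bound=4 product=9
t=10: arr=2 -> substrate=4 bound=4 product=9
t=11: arr=2 -> substrate=3 bound=4 product=12
t=12: arr=1 -> substrate=3 bound=4 product=13
t=13: arr=1 -> substrate=4 bound=4 product=13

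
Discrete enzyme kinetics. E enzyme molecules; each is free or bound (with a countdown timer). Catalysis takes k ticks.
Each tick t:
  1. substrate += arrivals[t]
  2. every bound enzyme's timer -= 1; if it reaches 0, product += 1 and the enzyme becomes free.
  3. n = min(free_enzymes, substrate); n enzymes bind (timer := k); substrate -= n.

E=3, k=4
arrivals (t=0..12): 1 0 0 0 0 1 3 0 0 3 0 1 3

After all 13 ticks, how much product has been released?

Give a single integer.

t=0: arr=1 -> substrate=0 bound=1 product=0
t=1: arr=0 -> substrate=0 bound=1 product=0
t=2: arr=0 -> substrate=0 bound=1 product=0
t=3: arr=0 -> substrate=0 bound=1 product=0
t=4: arr=0 -> substrate=0 bound=0 product=1
t=5: arr=1 -> substrate=0 bound=1 product=1
t=6: arr=3 -> substrate=1 bound=3 product=1
t=7: arr=0 -> substrate=1 bound=3 product=1
t=8: arr=0 -> substrate=1 bound=3 product=1
t=9: arr=3 -> substrate=3 bound=3 product=2
t=10: arr=0 -> substrate=1 bound=3 product=4
t=11: arr=1 -> substrate=2 bound=3 product=4
t=12: arr=3 -> substrate=5 bound=3 product=4

Answer: 4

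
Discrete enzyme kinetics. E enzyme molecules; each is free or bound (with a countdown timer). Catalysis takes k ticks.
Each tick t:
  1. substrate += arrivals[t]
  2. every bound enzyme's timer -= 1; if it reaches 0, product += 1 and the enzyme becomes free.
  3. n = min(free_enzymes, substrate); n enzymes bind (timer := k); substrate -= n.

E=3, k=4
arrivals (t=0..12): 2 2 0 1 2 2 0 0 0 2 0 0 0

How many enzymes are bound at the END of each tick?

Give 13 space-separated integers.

t=0: arr=2 -> substrate=0 bound=2 product=0
t=1: arr=2 -> substrate=1 bound=3 product=0
t=2: arr=0 -> substrate=1 bound=3 product=0
t=3: arr=1 -> substrate=2 bound=3 product=0
t=4: arr=2 -> substrate=2 bound=3 product=2
t=5: arr=2 -> substrate=3 bound=3 product=3
t=6: arr=0 -> substrate=3 bound=3 product=3
t=7: arr=0 -> substrate=3 bound=3 product=3
t=8: arr=0 -> substrate=1 bound=3 product=5
t=9: arr=2 -> substrate=2 bound=3 product=6
t=10: arr=0 -> substrate=2 bound=3 product=6
t=11: arr=0 -> substrate=2 bound=3 product=6
t=12: arr=0 -> substrate=0 bound=3 product=8

Answer: 2 3 3 3 3 3 3 3 3 3 3 3 3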